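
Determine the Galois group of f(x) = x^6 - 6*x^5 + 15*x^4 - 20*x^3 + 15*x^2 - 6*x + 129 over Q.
The polynomial f is an irreducible sextic over Q, so G = Gal(f/Q) is one of the 16 transitive subgroups 6T1, ..., 6T16 of S_6. The discriminant of f is -1603087953297408, which is not a perfect square, so G is not contained in A_6. The transitive groups of degree 6 not contained in A_6 are: C_6 (6T1, order 6), S_3 (6T2, order 6), D_6 (6T3, order 12), C_3 x S_3 (6T5, order 18), A_4 x C_2 (6T6, order 24), S_4 (6T8, order 24), S_3 x S_3 (6T9, order 36), S_4 x C_2 (6T11, order 48), (S_3 x S_3) : C_2 (6T13, order 72), PGL(2,5) (6T14, order 120), S_6 (6T16, order 720). By Dedekind's theorem, for a prime p not dividing disc(f) the degrees of the irreducible factors of f mod p form the cycle type of an element of G. Factoring f modulo the 79 such primes p <= 419 (skipping 2, 3, which divide the discriminant), each new pattern first appears at: mod 5: f = (x^2 + 2x + 4)(x^2 + 3x + 3)(x^2 + 4x + 2), pattern 2+2+2; mod 7: f = (x^6 + x^5 + x^4 + x^3 + x^2 + x + 3), pattern 6; mod 11: f = (x + 3)(x + 6)(x^2 + 2x + 2)(x^2 + 5x + 10), pattern 2+2+1+1; mod 19: f = (x^3 + 16x^2 + 3x + 8)(x^3 + 16x^2 + 3x + 9), pattern 3+3; mod 43: f = (x)(x + 5)(x + 6)(x + 35)(x + 36)(x + 41), pattern 1+1+1+1+1+1. No other pattern occurs in this range, so the set of observed cycle types is {2+2+2, 6, 2+2+1+1, 3+3, 1+1+1+1+1+1}. The candidates containing elements of all these cycle types are D_6 (6T3) of order 12, A_4 x C_2 (6T6) of order 24, S_3 x S_3 (6T9) of order 36, S_4 x C_2 (6T11) of order 48, (S_3 x S_3) : C_2 (6T13) of order 72, PGL(2,5) (6T14) of order 120, S_6 (6T16) of order 720; the others are excluded. The observed types are precisely the cycle types that occur in D_6 (6T3). Each of the other remaining candidates has further cycle types, and by the Chebotarev density theorem the matching factorization patterns would occur for a proportion of primes equal to their share of the group: A_4 x C_2 (6T6) additionally contains elements of type 2+1+1+1+1 (3 of its 24 elements, about 12% of primes); S_3 x S_3 (6T9) additionally contains elements of type 3+1+1+1 (4 of its 36 elements, about 11% of primes); S_4 x C_2 (6T11) additionally contains elements of type 4+2, 4+1+1, 2+1+1+1+1 (15 of its 48 elements, about 31% of primes); (S_3 x S_3) : C_2 (6T13) additionally contains elements of type 4+2, 3+2+1, 3+1+1+1, 2+1+1+1+1 (40 of its 72 elements, about 56% of primes); PGL(2,5) (6T14) additionally contains elements of type 5+1, 4+1+1 (54 of its 120 elements, about 45% of primes); S_6 (6T16) additionally contains elements of type 5+1, 4+2, 4+1+1, 3+2+1, 3+1+1+1, 2+1+1+1+1 (499 of its 720 elements, about 69% of primes). None of the 79 primes tested shows any such pattern (for each of these groups the chance of that is below 10^-4), which rules them out. Hence G = D_6 (6T3), of order 12.

D_6 (order 12)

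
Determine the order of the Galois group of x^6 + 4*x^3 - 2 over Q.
36

The degree of the splitting field over Q equals the order of the Galois group, so first determine the group. The polynomial f is an irreducible sextic over Q, so G = Gal(f/Q) is one of the 16 transitive subgroups 6T1, ..., 6T16 of S_6. The discriminant of f is 40310784, which is not a perfect square, so G is not contained in A_6. The transitive groups of degree 6 not contained in A_6 are: C_6 (6T1, order 6), S_3 (6T2, order 6), D_6 (6T3, order 12), C_3 x S_3 (6T5, order 18), A_4 x C_2 (6T6, order 24), S_4 (6T8, order 24), S_3 x S_3 (6T9, order 36), S_4 x C_2 (6T11, order 48), (S_3 x S_3) : C_2 (6T13, order 72), PGL(2,5) (6T14, order 120), S_6 (6T16, order 720). By Dedekind's theorem, for a prime p not dividing disc(f) the degrees of the irreducible factors of f mod p form the cycle type of an element of G. Factoring f modulo the 14 such primes p <= 53 (skipping 2, 3, which divide the discriminant), each new pattern first appears at: mod 5: f = (x + 1)(x + 2)(x^2 + 3x + 4)(x^2 + 4x + 1), pattern 2+2+1+1; mod 7: f = (x^6 + 4x^3 + 5), pattern 6; mod 19: f = (x + 4)(x + 6)(x + 9)(x^3 + 16), pattern 3+1+1+1; mod 31: f = (x^2 + 2x + 11)(x^2 + 10x + 27)(x^2 + 19x + 24), pattern 2+2+2; mod 43: f = (x^3 + 9)(x^3 + 38), pattern 3+3. No other pattern occurs in this range, so the set of observed cycle types is {2+2+1+1, 6, 3+1+1+1, 2+2+2, 3+3}. The candidates containing elements of all these cycle types are S_3 x S_3 (6T9) of order 36, (S_3 x S_3) : C_2 (6T13) of order 72, S_6 (6T16) of order 720; the others are excluded. The observed types are precisely the cycle types that occur in S_3 x S_3 (6T9) (apart from the identity). Each of the other remaining candidates has further cycle types, and by the Chebotarev density theorem the matching factorization patterns would occur for a proportion of primes equal to their share of the group: (S_3 x S_3) : C_2 (6T13) additionally contains elements of type 4+2, 3+2+1, 2+1+1+1+1 (36 of its 72 elements, about 50% of primes); S_6 (6T16) additionally contains elements of type 5+1, 4+2, 4+1+1, 3+2+1, 2+1+1+1+1 (459 of its 720 elements, about 64% of primes). None of the 14 primes tested shows any such pattern (for each of these groups the chance of that is below 10^-4), which rules them out. Hence G = S_3 x S_3 (6T9), of order 36. The Galois group S_3 x S_3 (6T9) has order 36, so the splitting field has degree 36 over Q.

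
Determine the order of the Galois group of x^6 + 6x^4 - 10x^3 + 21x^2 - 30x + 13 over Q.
120

The degree of the splitting field over Q equals the order of the Galois group, so first determine the group. The polynomial f is an irreducible sextic over Q, so G = Gal(f/Q) is one of the 16 transitive subgroups 6T1, ..., 6T16 of S_6. The discriminant of f is -1024192512, which is not a perfect square, so G is not contained in A_6. The transitive groups of degree 6 not contained in A_6 are: C_6 (6T1, order 6), S_3 (6T2, order 6), D_6 (6T3, order 12), C_3 x S_3 (6T5, order 18), A_4 x C_2 (6T6, order 24), S_4 (6T8, order 24), S_3 x S_3 (6T9, order 36), S_4 x C_2 (6T11, order 48), (S_3 x S_3) : C_2 (6T13, order 72), PGL(2,5) (6T14, order 120), S_6 (6T16, order 720). By Dedekind's theorem, for a prime p not dividing disc(f) the degrees of the irreducible factors of f mod p form the cycle type of an element of G. Factoring f modulo the 21 such primes p <= 89 (skipping 2, 3, 7, which divide the discriminant), each new pattern first appears at: mod 5: f = (x^6 + x^4 + x^2 + 3), pattern 6; mod 11: f = (x + 6)(x^5 + 5x^4 + 9x^3 + 2x^2 + 9x + 4), pattern 5+1; mod 13: f = (x)(x + 11)(x^4 + 2x^3 + 10x^2 + 10x + 2), pattern 4+1+1; mod 23: f = (x + 13)(x + 19)(x^2 + 3)(x^2 + 14x + 21), pattern 2+2+1+1; mod 43: f = (x^3 + 19x^2 + 39x + 23)(x^3 + 24x^2 + 27x + 23), pattern 3+3; mod 61: f = (x^2 + 3x + 18)(x^2 + 16x + 35)(x^2 + 42x + 22), pattern 2+2+2. No other pattern occurs in this range, so the set of observed cycle types is {6, 5+1, 4+1+1, 2+2+1+1, 3+3, 2+2+2}. The candidates containing elements of all these cycle types are PGL(2,5) (6T14) of order 120, S_6 (6T16) of order 720; the others are excluded. The observed types are precisely the cycle types that occur in PGL(2,5) (6T14) (apart from the identity). Each of the other remaining candidates has further cycle types, and by the Chebotarev density theorem the matching factorization patterns would occur for a proportion of primes equal to their share of the group: S_6 (6T16) additionally contains elements of type 4+2, 3+2+1, 3+1+1+1, 2+1+1+1+1 (265 of its 720 elements, about 37% of primes). None of the 21 primes tested shows any such pattern (for each of these groups the chance of that is below 10^-4), which rules them out. Hence G = PGL(2,5) (6T14), of order 120. The Galois group PGL(2,5) (6T14) has order 120, so the splitting field has degree 120 over Q.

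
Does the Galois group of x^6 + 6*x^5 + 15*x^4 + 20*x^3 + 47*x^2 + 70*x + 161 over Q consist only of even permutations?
No

The polynomial is irreducible of degree 6 over Q. Its discriminant is -2693803488051200, which is not a perfect square. A Galois group lies in the alternating group exactly when the discriminant is a square in Q, so the Galois group (S_4 x C_2) is not contained in A_6.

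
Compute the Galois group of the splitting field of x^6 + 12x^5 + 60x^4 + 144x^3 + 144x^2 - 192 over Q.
The polynomial f is an irreducible sextic over Q, so G = Gal(f/Q) is one of the 16 transitive subgroups 6T1, ..., 6T16 of S_6. The discriminant of f is 5410421842378752, which is not a perfect square, so G is not contained in A_6. The transitive groups of degree 6 not contained in A_6 are: C_6 (6T1, order 6), S_3 (6T2, order 6), D_6 (6T3, order 12), C_3 x S_3 (6T5, order 18), A_4 x C_2 (6T6, order 24), S_4 (6T8, order 24), S_3 x S_3 (6T9, order 36), S_4 x C_2 (6T11, order 48), (S_3 x S_3) : C_2 (6T13, order 72), PGL(2,5) (6T14, order 120), S_6 (6T16, order 720). By Dedekind's theorem, for a prime p not dividing disc(f) the degrees of the irreducible factors of f mod p form the cycle type of an element of G. Factoring f modulo the 23 such primes p <= 97 (skipping 2, 3, which divide the discriminant), each new pattern first appears at: mod 5: f = (x^6 + 2x^5 + 4x^3 + 4x^2 + 3), pattern 6; mod 11: f = (x + 1)(x + 8)(x^2 + 5x + 7)(x^2 + 9x + 6), pattern 2+2+1+1; mod 13: f = (x + 1)(x + 6)(x + 12)(x^3 + 6x^2 + 12x + 6), pattern 3+1+1+1; mod 31: f = (x^2 + x + 13)(x^2 + 20x + 8)(x^2 + 22x + 22), pattern 2+2+2; mod 97: f = (x^3 + 6x^2 + 12x + 17)(x^3 + 6x^2 + 12x + 80), pattern 3+3. No other pattern occurs in this range, so the set of observed cycle types is {6, 2+2+1+1, 3+1+1+1, 2+2+2, 3+3}. The candidates containing elements of all these cycle types are S_3 x S_3 (6T9) of order 36, (S_3 x S_3) : C_2 (6T13) of order 72, S_6 (6T16) of order 720; the others are excluded. The observed types are precisely the cycle types that occur in S_3 x S_3 (6T9) (apart from the identity). Each of the other remaining candidates has further cycle types, and by the Chebotarev density theorem the matching factorization patterns would occur for a proportion of primes equal to their share of the group: (S_3 x S_3) : C_2 (6T13) additionally contains elements of type 4+2, 3+2+1, 2+1+1+1+1 (36 of its 72 elements, about 50% of primes); S_6 (6T16) additionally contains elements of type 5+1, 4+2, 4+1+1, 3+2+1, 2+1+1+1+1 (459 of its 720 elements, about 64% of primes). None of the 23 primes tested shows any such pattern (for each of these groups the chance of that is below 10^-4), which rules them out. Hence G = S_3 x S_3 (6T9), of order 36.

S_3 x S_3 (also written G36-)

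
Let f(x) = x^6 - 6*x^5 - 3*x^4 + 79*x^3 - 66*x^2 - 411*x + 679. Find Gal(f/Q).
C_3 x S_3

The polynomial f is an irreducible sextic over Q, so G = Gal(f/Q) is one of the 16 transitive subgroups 6T1, ..., 6T16 of S_6. The discriminant of f is -152796047606667, which is not a perfect square, so G is not contained in A_6. The transitive groups of degree 6 not contained in A_6 are: C_6 (6T1, order 6), S_3 (6T2, order 6), D_6 (6T3, order 12), C_3 x S_3 (6T5, order 18), A_4 x C_2 (6T6, order 24), S_4 (6T8, order 24), S_3 x S_3 (6T9, order 36), S_4 x C_2 (6T11, order 48), (S_3 x S_3) : C_2 (6T13, order 72), PGL(2,5) (6T14, order 120), S_6 (6T16, order 720). By Dedekind's theorem, for a prime p not dividing disc(f) the degrees of the irreducible factors of f mod p form the cycle type of an element of G. Factoring f modulo the 33 such primes p <= 149 (skipping 3, 43, which divide the discriminant), each new pattern first appears at: mod 2: f = (x^6 + x^4 + x^3 + x + 1), pattern 6; mod 7: f = (x)(x + 5)(x + 6)(x^3 + 4x^2 + 1), pattern 3+1+1+1; mod 17: f = (x^2 + 11)(x^2 + 2x + 8)(x^2 + 9x + 11), pattern 2+2+2; mod 19: f = (x^3 + 16x^2 + x + 8)(x^3 + 16x^2 + 6x + 16), pattern 3+3; mod 73: f = (x + 1)(x + 22)(x + 33)(x + 36)(x + 52)(x + 69), pattern 1+1+1+1+1+1. No other pattern occurs in this range, so the set of observed cycle types is {6, 3+1+1+1, 2+2+2, 3+3, 1+1+1+1+1+1}. The candidates containing elements of all these cycle types are C_3 x S_3 (6T5) of order 18, S_3 x S_3 (6T9) of order 36, (S_3 x S_3) : C_2 (6T13) of order 72, S_6 (6T16) of order 720; the others are excluded. The observed types are precisely the cycle types that occur in C_3 x S_3 (6T5). Each of the other remaining candidates has further cycle types, and by the Chebotarev density theorem the matching factorization patterns would occur for a proportion of primes equal to their share of the group: S_3 x S_3 (6T9) additionally contains elements of type 2+2+1+1 (9 of its 36 elements, about 25% of primes); (S_3 x S_3) : C_2 (6T13) additionally contains elements of type 4+2, 3+2+1, 2+2+1+1, 2+1+1+1+1 (45 of its 72 elements, about 62% of primes); S_6 (6T16) additionally contains elements of type 5+1, 4+2, 4+1+1, 3+2+1, 2+2+1+1, 2+1+1+1+1 (504 of its 720 elements, about 70% of primes). None of the 33 primes tested shows any such pattern (for each of these groups the chance of that is below 10^-4), which rules them out. Hence G = C_3 x S_3 (6T5), of order 18.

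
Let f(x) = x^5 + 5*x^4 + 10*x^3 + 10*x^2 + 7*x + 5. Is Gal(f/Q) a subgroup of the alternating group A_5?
The polynomial is irreducible of degree 5 over Q. Its discriminant is 58192, which is not a perfect square. A Galois group lies in the alternating group exactly when the discriminant is a square in Q, so the Galois group (S_5) is not contained in A_5.

No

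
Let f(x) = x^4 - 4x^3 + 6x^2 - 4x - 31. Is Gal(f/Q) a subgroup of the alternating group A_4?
The polynomial is irreducible of degree 4 over Q. Its discriminant is -8388608, which is not a perfect square. A Galois group lies in the alternating group exactly when the discriminant is a square in Q, so the Galois group (D_4) is not contained in A_4.

No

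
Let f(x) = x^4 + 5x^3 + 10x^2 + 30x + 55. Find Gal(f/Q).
C_4

The polynomial is an irreducible quartic over Q and its discriminant is 465125, which is not a perfect square, so the Galois group is not contained in A_4. The resolvent cubic y^3 - 10*y^2 - 70*y - 75 has exactly one rational root, so the Galois group is C_4 or D_4. The quartic becomes reducible over Q(sqrt(disc)), so the group is C_4.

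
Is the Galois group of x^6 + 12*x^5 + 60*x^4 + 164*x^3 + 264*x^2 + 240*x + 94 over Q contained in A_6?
The polynomial is irreducible of degree 6 over Q. Its discriminant is 40310784, which is not a perfect square. A Galois group lies in the alternating group exactly when the discriminant is a square in Q, so the Galois group (S_3 x S_3) is not contained in A_6.

No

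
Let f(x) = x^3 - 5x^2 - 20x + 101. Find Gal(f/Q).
S_3 (also written S3)

The polynomial is an irreducible cubic over Q and its discriminant is -1127, which is not a perfect square. For an irreducible cubic, a non-square discriminant gives Galois group S_3.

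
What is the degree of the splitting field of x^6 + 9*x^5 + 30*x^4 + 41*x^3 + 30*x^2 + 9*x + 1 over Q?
The degree of the splitting field over Q equals the order of the Galois group, so first determine the group. The polynomial f is an irreducible sextic over Q, so G = Gal(f/Q) is one of the 16 transitive subgroups 6T1, ..., 6T16 of S_6. The discriminant of f is -67744512, which is not a perfect square, so G is not contained in A_6. The transitive groups of degree 6 not contained in A_6 are: C_6 (6T1, order 6), S_3 (6T2, order 6), D_6 (6T3, order 12), C_3 x S_3 (6T5, order 18), A_4 x C_2 (6T6, order 24), S_4 (6T8, order 24), S_3 x S_3 (6T9, order 36), S_4 x C_2 (6T11, order 48), (S_3 x S_3) : C_2 (6T13, order 72), PGL(2,5) (6T14, order 120), S_6 (6T16, order 720). By Dedekind's theorem, for a prime p not dividing disc(f) the degrees of the irreducible factors of f mod p form the cycle type of an element of G. Factoring f modulo the 23 such primes p <= 101 (skipping 2, 3, 11, which divide the discriminant), each new pattern first appears at: mod 5: f = (x^2 + 2x + 4)(x^2 + 3x + 4)(x^2 + 4x + 1), pattern 2+2+2; mod 7: f = (x^3 + 2x + 1)(x^3 + 2x^2 + 1), pattern 3+3; mod 31: f = (x + 2)(x + 7)(x + 9)(x + 16)(x + 18)(x + 19), pattern 1+1+1+1+1+1. No other pattern occurs in this range, so the set of observed cycle types is {2+2+2, 3+3, 1+1+1+1+1+1}. The candidates containing elements of all these cycle types are C_6 (6T1) of order 6, S_3 (6T2) of order 6, D_6 (6T3) of order 12, C_3 x S_3 (6T5) of order 18, A_4 x C_2 (6T6) of order 24, S_4 (6T8) of order 24, S_3 x S_3 (6T9) of order 36, S_4 x C_2 (6T11) of order 48, (S_3 x S_3) : C_2 (6T13) of order 72, PGL(2,5) (6T14) of order 120, S_6 (6T16) of order 720; the others are excluded. The observed types are precisely the cycle types that occur in S_3 (6T2). Each of the other remaining candidates has further cycle types, and by the Chebotarev density theorem the matching factorization patterns would occur for a proportion of primes equal to their share of the group: C_6 (6T1) additionally contains elements of type 6 (2 of its 6 elements, about 33% of primes); D_6 (6T3) additionally contains elements of type 6, 2+2+1+1 (5 of its 12 elements, about 42% of primes); C_3 x S_3 (6T5) additionally contains elements of type 6, 3+1+1+1 (10 of its 18 elements, about 56% of primes); A_4 x C_2 (6T6) additionally contains elements of type 6, 2+2+1+1, 2+1+1+1+1 (14 of its 24 elements, about 58% of primes); S_4 (6T8) additionally contains elements of type 4+1+1, 2+2+1+1 (9 of its 24 elements, about 38% of primes); S_3 x S_3 (6T9) additionally contains elements of type 6, 3+1+1+1, 2+2+1+1 (25 of its 36 elements, about 69% of primes); S_4 x C_2 (6T11) additionally contains elements of type 6, 4+2, 4+1+1, 2+2+1+1, 2+1+1+1+1 (32 of its 48 elements, about 67% of primes); (S_3 x S_3) : C_2 (6T13) additionally contains elements of type 6, 4+2, 3+2+1, 3+1+1+1, 2+2+1+1, 2+1+1+1+1 (61 of its 72 elements, about 85% of primes); PGL(2,5) (6T14) additionally contains elements of type 6, 5+1, 4+1+1, 2+2+1+1 (89 of its 120 elements, about 74% of primes); S_6 (6T16) additionally contains elements of type 6, 5+1, 4+2, 4+1+1, 3+2+1, 3+1+1+1, 2+2+1+1, 2+1+1+1+1 (664 of its 720 elements, about 92% of primes). None of the 23 primes tested shows any such pattern (for each of these groups the chance of that is below 10^-4), which rules them out. Hence G = S_3 (6T2), of order 6. The Galois group S_3 (6T2) has order 6, so the splitting field has degree 6 over Q.

6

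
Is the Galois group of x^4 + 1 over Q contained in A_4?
Yes

The polynomial is irreducible of degree 4 over Q. Its discriminant is 256 = 16^2, a perfect square. A Galois group lies in the alternating group exactly when the discriminant is a square in Q, so the Galois group (V_4) is contained in A_4.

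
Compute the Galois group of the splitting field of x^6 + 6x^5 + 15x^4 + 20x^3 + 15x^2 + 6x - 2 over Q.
D_6, the dihedral group of order 12

The polynomial f is an irreducible sextic over Q, so G = Gal(f/Q) is one of the 16 transitive subgroups 6T1, ..., 6T16 of S_6. The discriminant of f is 11337408, which is not a perfect square, so G is not contained in A_6. The transitive groups of degree 6 not contained in A_6 are: C_6 (6T1, order 6), S_3 (6T2, order 6), D_6 (6T3, order 12), C_3 x S_3 (6T5, order 18), A_4 x C_2 (6T6, order 24), S_4 (6T8, order 24), S_3 x S_3 (6T9, order 36), S_4 x C_2 (6T11, order 48), (S_3 x S_3) : C_2 (6T13, order 72), PGL(2,5) (6T14, order 120), S_6 (6T16, order 720). By Dedekind's theorem, for a prime p not dividing disc(f) the degrees of the irreducible factors of f mod p form the cycle type of an element of G. Factoring f modulo the 79 such primes p <= 419 (skipping 2, 3, which divide the discriminant), each new pattern first appears at: mod 5: f = (x^2 + 2)(x^2 + 2x + 4)(x^2 + 4x + 1), pattern 2+2+2; mod 7: f = (x^6 + 6x^5 + x^4 + 6x^3 + x^2 + 6x + 5), pattern 6; mod 11: f = (x + 4)(x + 9)(x^2 + 5x + 2)(x^2 + 10x + 7), pattern 2+2+1+1; mod 13: f = (x^3 + 3x^2 + 3x + 5)(x^3 + 3x^2 + 3x + 10), pattern 3+3; mod 61: f = (x + 3)(x + 27)(x + 29)(x + 34)(x + 36)(x + 60), pattern 1+1+1+1+1+1. No other pattern occurs in this range, so the set of observed cycle types is {2+2+2, 6, 2+2+1+1, 3+3, 1+1+1+1+1+1}. The candidates containing elements of all these cycle types are D_6 (6T3) of order 12, A_4 x C_2 (6T6) of order 24, S_3 x S_3 (6T9) of order 36, S_4 x C_2 (6T11) of order 48, (S_3 x S_3) : C_2 (6T13) of order 72, PGL(2,5) (6T14) of order 120, S_6 (6T16) of order 720; the others are excluded. The observed types are precisely the cycle types that occur in D_6 (6T3). Each of the other remaining candidates has further cycle types, and by the Chebotarev density theorem the matching factorization patterns would occur for a proportion of primes equal to their share of the group: A_4 x C_2 (6T6) additionally contains elements of type 2+1+1+1+1 (3 of its 24 elements, about 12% of primes); S_3 x S_3 (6T9) additionally contains elements of type 3+1+1+1 (4 of its 36 elements, about 11% of primes); S_4 x C_2 (6T11) additionally contains elements of type 4+2, 4+1+1, 2+1+1+1+1 (15 of its 48 elements, about 31% of primes); (S_3 x S_3) : C_2 (6T13) additionally contains elements of type 4+2, 3+2+1, 3+1+1+1, 2+1+1+1+1 (40 of its 72 elements, about 56% of primes); PGL(2,5) (6T14) additionally contains elements of type 5+1, 4+1+1 (54 of its 120 elements, about 45% of primes); S_6 (6T16) additionally contains elements of type 5+1, 4+2, 4+1+1, 3+2+1, 3+1+1+1, 2+1+1+1+1 (499 of its 720 elements, about 69% of primes). None of the 79 primes tested shows any such pattern (for each of these groups the chance of that is below 10^-4), which rules them out. Hence G = D_6 (6T3), of order 12.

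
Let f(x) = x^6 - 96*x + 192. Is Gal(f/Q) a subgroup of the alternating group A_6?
No

The polynomial is irreducible of degree 6 over Q. Its discriminant is -9727331052552192, which is not a perfect square. A Galois group lies in the alternating group exactly when the discriminant is a square in Q, so the Galois group ((S_3 x S_3) : C_2) is not contained in A_6.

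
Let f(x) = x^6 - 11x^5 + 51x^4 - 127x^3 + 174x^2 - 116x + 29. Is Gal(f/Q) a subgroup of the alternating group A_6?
The polynomial is irreducible of degree 6 over Q. Its discriminant is 525625 = 725^2, a perfect square. A Galois group lies in the alternating group exactly when the discriminant is a square in Q, so the Galois group ((C_3 x C_3) : C_4) is contained in A_6.

Yes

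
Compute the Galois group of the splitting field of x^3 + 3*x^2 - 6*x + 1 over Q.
The polynomial is an irreducible cubic over Q and its discriminant is 729 = 27^2, a perfect square. For an irreducible cubic, a square discriminant forces the Galois group to be A_3, the cyclic group of order 3.

C_3 (also written C3)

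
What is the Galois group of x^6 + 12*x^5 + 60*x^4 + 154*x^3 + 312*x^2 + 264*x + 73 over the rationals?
S_3

The polynomial f is an irreducible sextic over Q, so G = Gal(f/Q) is one of the 16 transitive subgroups 6T1, ..., 6T16 of S_6. The discriminant of f is -941328478973952, which is not a perfect square, so G is not contained in A_6. The transitive groups of degree 6 not contained in A_6 are: C_6 (6T1, order 6), S_3 (6T2, order 6), D_6 (6T3, order 12), C_3 x S_3 (6T5, order 18), A_4 x C_2 (6T6, order 24), S_4 (6T8, order 24), S_3 x S_3 (6T9, order 36), S_4 x C_2 (6T11, order 48), (S_3 x S_3) : C_2 (6T13, order 72), PGL(2,5) (6T14, order 120), S_6 (6T16, order 720). By Dedekind's theorem, for a prime p not dividing disc(f) the degrees of the irreducible factors of f mod p form the cycle type of an element of G. Factoring f modulo the 23 such primes p <= 103 (skipping 2, 3, 17, 67, which divide the discriminant), each new pattern first appears at: mod 5: f = (x^2 + 3)(x^2 + 3x + 3)(x^2 + 4x + 2), pattern 2+2+2; mod 7: f = (x^3 + 6x^2 + 4)(x^3 + 6x^2 + 3x + 6), pattern 3+3; mod 61: f = (x + 5)(x + 15)(x + 17)(x + 20)(x + 35)(x + 42), pattern 1+1+1+1+1+1. No other pattern occurs in this range, so the set of observed cycle types is {2+2+2, 3+3, 1+1+1+1+1+1}. The candidates containing elements of all these cycle types are C_6 (6T1) of order 6, S_3 (6T2) of order 6, D_6 (6T3) of order 12, C_3 x S_3 (6T5) of order 18, A_4 x C_2 (6T6) of order 24, S_4 (6T8) of order 24, S_3 x S_3 (6T9) of order 36, S_4 x C_2 (6T11) of order 48, (S_3 x S_3) : C_2 (6T13) of order 72, PGL(2,5) (6T14) of order 120, S_6 (6T16) of order 720; the others are excluded. The observed types are precisely the cycle types that occur in S_3 (6T2). Each of the other remaining candidates has further cycle types, and by the Chebotarev density theorem the matching factorization patterns would occur for a proportion of primes equal to their share of the group: C_6 (6T1) additionally contains elements of type 6 (2 of its 6 elements, about 33% of primes); D_6 (6T3) additionally contains elements of type 6, 2+2+1+1 (5 of its 12 elements, about 42% of primes); C_3 x S_3 (6T5) additionally contains elements of type 6, 3+1+1+1 (10 of its 18 elements, about 56% of primes); A_4 x C_2 (6T6) additionally contains elements of type 6, 2+2+1+1, 2+1+1+1+1 (14 of its 24 elements, about 58% of primes); S_4 (6T8) additionally contains elements of type 4+1+1, 2+2+1+1 (9 of its 24 elements, about 38% of primes); S_3 x S_3 (6T9) additionally contains elements of type 6, 3+1+1+1, 2+2+1+1 (25 of its 36 elements, about 69% of primes); S_4 x C_2 (6T11) additionally contains elements of type 6, 4+2, 4+1+1, 2+2+1+1, 2+1+1+1+1 (32 of its 48 elements, about 67% of primes); (S_3 x S_3) : C_2 (6T13) additionally contains elements of type 6, 4+2, 3+2+1, 3+1+1+1, 2+2+1+1, 2+1+1+1+1 (61 of its 72 elements, about 85% of primes); PGL(2,5) (6T14) additionally contains elements of type 6, 5+1, 4+1+1, 2+2+1+1 (89 of its 120 elements, about 74% of primes); S_6 (6T16) additionally contains elements of type 6, 5+1, 4+2, 4+1+1, 3+2+1, 3+1+1+1, 2+2+1+1, 2+1+1+1+1 (664 of its 720 elements, about 92% of primes). None of the 23 primes tested shows any such pattern (for each of these groups the chance of that is below 10^-4), which rules them out. Hence G = S_3 (6T2), of order 6.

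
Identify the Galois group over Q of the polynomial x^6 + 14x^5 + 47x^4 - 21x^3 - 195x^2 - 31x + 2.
PSL(2,5) (order 60)

The polynomial f is an irreducible sextic over Q, so G = Gal(f/Q) is one of the 16 transitive subgroups 6T1, ..., 6T16 of S_6. The discriminant of f is 8413926734596681 = 91727459^2, a perfect square, so G is contained in A_6. The transitive groups of degree 6 contained in A_6 are: A_4 (6T4, order 12), S_4 (6T7, order 24), (C_3 x C_3) : C_4 (6T10, order 36), PSL(2,5) (6T12, order 60), A_6 (6T15, order 360). By Dedekind's theorem, for a prime p not dividing disc(f) the degrees of the irreducible factors of f mod p form the cycle type of an element of G. Factoring f modulo the 21 such primes p <= 79 (skipping 19, which divides the discriminant), each new pattern first appears at: mod 2: f = (x)(x^5 + x^3 + x^2 + x + 1), pattern 5+1; mod 7: f = (x^3 + 3x^2 + 4x + 1)(x^3 + 4x^2 + 3x + 2), pattern 3+3; mod 61: f = (x + 39)(x + 60)(x^2 + 45x + 29)(x^2 + 53x + 48), pattern 2+2+1+1. No other pattern occurs in this range, so the set of observed cycle types is {5+1, 3+3, 2+2+1+1}. The candidates containing elements of all these cycle types are PSL(2,5) (6T12) of order 60, A_6 (6T15) of order 360; the others are excluded. The observed types are precisely the cycle types that occur in PSL(2,5) (6T12) (apart from the identity). Each of the other remaining candidates has further cycle types, and by the Chebotarev density theorem the matching factorization patterns would occur for a proportion of primes equal to their share of the group: A_6 (6T15) additionally contains elements of type 4+2, 3+1+1+1 (130 of its 360 elements, about 36% of primes). None of the 21 primes tested shows any such pattern (for each of these groups the chance of that is below 10^-4), which rules them out. Hence G = PSL(2,5) (6T12), of order 60.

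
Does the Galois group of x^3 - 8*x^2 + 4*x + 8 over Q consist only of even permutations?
The polynomial is irreducible of degree 3 over Q. Its discriminant is 10816 = 104^2, a perfect square. A Galois group lies in the alternating group exactly when the discriminant is a square in Q, so the Galois group (C_3) is contained in A_3.

Yes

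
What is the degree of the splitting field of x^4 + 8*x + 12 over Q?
The degree of the splitting field over Q equals the order of the Galois group, so first determine the group. The polynomial is an irreducible quartic over Q and its discriminant is 331776 = 576^2, a perfect square, so the Galois group is contained in A_4. The resolvent cubic y^3 - 48*y - 64 is irreducible over Q. An irreducible resolvent with square discriminant gives A_4. The Galois group A_4 (4T4) has order 12, so the splitting field has degree 12 over Q.

12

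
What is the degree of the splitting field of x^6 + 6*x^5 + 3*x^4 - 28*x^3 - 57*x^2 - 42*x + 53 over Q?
The degree of the splitting field over Q equals the order of the Galois group, so first determine the group. The polynomial f is an irreducible sextic over Q, so G = Gal(f/Q) is one of the 16 transitive subgroups 6T1, ..., 6T16 of S_6. The discriminant of f is -450868486864896, which is not a perfect square, so G is not contained in A_6. The transitive groups of degree 6 not contained in A_6 are: C_6 (6T1, order 6), S_3 (6T2, order 6), D_6 (6T3, order 12), C_3 x S_3 (6T5, order 18), A_4 x C_2 (6T6, order 24), S_4 (6T8, order 24), S_3 x S_3 (6T9, order 36), S_4 x C_2 (6T11, order 48), (S_3 x S_3) : C_2 (6T13, order 72), PGL(2,5) (6T14, order 120), S_6 (6T16, order 720). By Dedekind's theorem, for a prime p not dividing disc(f) the degrees of the irreducible factors of f mod p form the cycle type of an element of G. Factoring f modulo the 33 such primes p <= 149 (skipping 2, 3, which divide the discriminant), each new pattern first appears at: mod 5: f = (x^3 + 3x + 3)(x^3 + x^2 + 1), pattern 3+3; mod 7: f = (x^6 + 6x^5 + 3x^4 + 6x^2 + 4), pattern 6; mod 17: f = (x + 5)(x + 14)(x^2 + 2x + 8)(x^2 + 2x + 15), pattern 2+2+1+1; mod 19: f = (x + 6)(x + 8)(x + 13)(x + 15)(x^2 + 2x + 6), pattern 2+1+1+1+1; mod 71: f = (x^2 + 2x + 4)(x^2 + 2x + 19)(x^2 + 2x + 39), pattern 2+2+2. No other pattern occurs in this range, so the set of observed cycle types is {3+3, 6, 2+2+1+1, 2+1+1+1+1, 2+2+2}. The candidates containing elements of all these cycle types are A_4 x C_2 (6T6) of order 24, S_4 x C_2 (6T11) of order 48, (S_3 x S_3) : C_2 (6T13) of order 72, S_6 (6T16) of order 720; the others are excluded. The observed types are precisely the cycle types that occur in A_4 x C_2 (6T6) (apart from the identity). Each of the other remaining candidates has further cycle types, and by the Chebotarev density theorem the matching factorization patterns would occur for a proportion of primes equal to their share of the group: S_4 x C_2 (6T11) additionally contains elements of type 4+2, 4+1+1 (12 of its 48 elements, about 25% of primes); (S_3 x S_3) : C_2 (6T13) additionally contains elements of type 4+2, 3+2+1, 3+1+1+1 (34 of its 72 elements, about 47% of primes); S_6 (6T16) additionally contains elements of type 5+1, 4+2, 4+1+1, 3+2+1, 3+1+1+1 (484 of its 720 elements, about 67% of primes). None of the 33 primes tested shows any such pattern (for each of these groups the chance of that is below 10^-4), which rules them out. Hence G = A_4 x C_2 (6T6), of order 24. The Galois group A_4 x C_2 (6T6) has order 24, so the splitting field has degree 24 over Q.

24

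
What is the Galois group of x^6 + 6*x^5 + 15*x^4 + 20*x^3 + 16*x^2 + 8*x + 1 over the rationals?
The polynomial f is an irreducible sextic over Q, so G = Gal(f/Q) is one of the 16 transitive subgroups 6T1, ..., 6T16 of S_6. The discriminant of f is 61504 = 248^2, a perfect square, so G is contained in A_6. The transitive groups of degree 6 contained in A_6 are: A_4 (6T4, order 12), S_4 (6T7, order 24), (C_3 x C_3) : C_4 (6T10, order 36), PSL(2,5) (6T12, order 60), A_6 (6T15, order 360). By Dedekind's theorem, for a prime p not dividing disc(f) the degrees of the irreducible factors of f mod p form the cycle type of an element of G. Factoring f modulo the 79 such primes p <= 419 (skipping 2, 31, which divide the discriminant), each new pattern first appears at: mod 3: f = (x^2 + 2x + 2)(x^4 + x^3 + 2x^2 + 2x + 2), pattern 4+2; mod 5: f = (x^3 + 2x^2 + 4x + 4)(x^3 + 4x^2 + 3x + 4), pattern 3+3; mod 11: f = (x + 4)(x + 9)(x^2 + 6x + 1)(x^2 + 9x + 4), pattern 2+2+1+1; mod 67: f = (x + 3)(x + 4)(x + 12)(x + 57)(x + 65)(x + 66), pattern 1+1+1+1+1+1. No other pattern occurs in this range, so the set of observed cycle types is {4+2, 3+3, 2+2+1+1, 1+1+1+1+1+1}. The candidates containing elements of all these cycle types are S_4 (6T7) of order 24, (C_3 x C_3) : C_4 (6T10) of order 36, A_6 (6T15) of order 360; the others are excluded. The observed types are precisely the cycle types that occur in S_4 (6T7). Each of the other remaining candidates has further cycle types, and by the Chebotarev density theorem the matching factorization patterns would occur for a proportion of primes equal to their share of the group: (C_3 x C_3) : C_4 (6T10) additionally contains elements of type 3+1+1+1 (4 of its 36 elements, about 11% of primes); A_6 (6T15) additionally contains elements of type 5+1, 3+1+1+1 (184 of its 360 elements, about 51% of primes). None of the 79 primes tested shows any such pattern (for each of these groups the chance of that is below 10^-4), which rules them out. Hence G = S_4 (6T7), of order 24.

S_4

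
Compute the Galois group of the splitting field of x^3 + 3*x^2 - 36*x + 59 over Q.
The polynomial is an irreducible cubic over Q and its discriminant is -16767, which is not a perfect square. For an irreducible cubic, a non-square discriminant gives Galois group S_3.

S_3, the symmetric group on 3 letters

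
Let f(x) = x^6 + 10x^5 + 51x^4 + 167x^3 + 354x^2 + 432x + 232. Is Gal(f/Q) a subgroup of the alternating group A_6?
The polynomial is irreducible of degree 6 over Q. Its discriminant is -126548911552, which is not a perfect square. A Galois group lies in the alternating group exactly when the discriminant is a square in Q, so the Galois group (C_6) is not contained in A_6.

No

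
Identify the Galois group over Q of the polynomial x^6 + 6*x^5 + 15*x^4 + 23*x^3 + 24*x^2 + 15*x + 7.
The polynomial f is an irreducible sextic over Q, so G = Gal(f/Q) is one of the 16 transitive subgroups 6T1, ..., 6T16 of S_6. The discriminant of f is -177147, which is not a perfect square, so G is not contained in A_6. The transitive groups of degree 6 not contained in A_6 are: C_6 (6T1, order 6), S_3 (6T2, order 6), D_6 (6T3, order 12), C_3 x S_3 (6T5, order 18), A_4 x C_2 (6T6, order 24), S_4 (6T8, order 24), S_3 x S_3 (6T9, order 36), S_4 x C_2 (6T11, order 48), (S_3 x S_3) : C_2 (6T13, order 72), PGL(2,5) (6T14, order 120), S_6 (6T16, order 720). By Dedekind's theorem, for a prime p not dividing disc(f) the degrees of the irreducible factors of f mod p form the cycle type of an element of G. Factoring f modulo the 33 such primes p <= 139 (skipping 3, which divides the discriminant), each new pattern first appears at: mod 2: f = (x^6 + x^4 + x^3 + x + 1), pattern 6; mod 7: f = (x)(x + 4)(x + 6)(x^3 + 3x^2 + 3x + 5), pattern 3+1+1+1; mod 17: f = (x^2 + x + 7)(x^2 + 7x + 13)(x^2 + 15x + 4), pattern 2+2+2; mod 19: f = (x^3 + 3x^2 + 3x + 10)(x^3 + 3x^2 + 3x + 14), pattern 3+3; mod 73: f = (x + 43)(x + 44)(x + 45)(x + 52)(x + 53)(x + 61), pattern 1+1+1+1+1+1. No other pattern occurs in this range, so the set of observed cycle types is {6, 3+1+1+1, 2+2+2, 3+3, 1+1+1+1+1+1}. The candidates containing elements of all these cycle types are C_3 x S_3 (6T5) of order 18, S_3 x S_3 (6T9) of order 36, (S_3 x S_3) : C_2 (6T13) of order 72, S_6 (6T16) of order 720; the others are excluded. The observed types are precisely the cycle types that occur in C_3 x S_3 (6T5). Each of the other remaining candidates has further cycle types, and by the Chebotarev density theorem the matching factorization patterns would occur for a proportion of primes equal to their share of the group: S_3 x S_3 (6T9) additionally contains elements of type 2+2+1+1 (9 of its 36 elements, about 25% of primes); (S_3 x S_3) : C_2 (6T13) additionally contains elements of type 4+2, 3+2+1, 2+2+1+1, 2+1+1+1+1 (45 of its 72 elements, about 62% of primes); S_6 (6T16) additionally contains elements of type 5+1, 4+2, 4+1+1, 3+2+1, 2+2+1+1, 2+1+1+1+1 (504 of its 720 elements, about 70% of primes). None of the 33 primes tested shows any such pattern (for each of these groups the chance of that is below 10^-4), which rules them out. Hence G = C_3 x S_3 (6T5), of order 18.

C_3 x S_3, the group 6T5 of order 18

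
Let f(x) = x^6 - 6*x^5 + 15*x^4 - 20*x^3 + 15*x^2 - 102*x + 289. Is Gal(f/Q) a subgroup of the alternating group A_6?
No

The polynomial is irreducible of degree 6 over Q. Its discriminant is -9727331052552192, which is not a perfect square. A Galois group lies in the alternating group exactly when the discriminant is a square in Q, so the Galois group ((S_3 x S_3) : C_2) is not contained in A_6.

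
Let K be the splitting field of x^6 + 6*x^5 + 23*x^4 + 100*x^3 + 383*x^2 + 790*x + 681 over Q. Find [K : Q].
The degree of the splitting field over Q equals the order of the Galois group, so first determine the group. The polynomial f is an irreducible sextic over Q, so G = Gal(f/Q) is one of the 16 transitive subgroups 6T1, ..., 6T16 of S_6. The discriminant of f is -7990769474338816, which is not a perfect square, so G is not contained in A_6. The transitive groups of degree 6 not contained in A_6 are: C_6 (6T1, order 6), S_3 (6T2, order 6), D_6 (6T3, order 12), C_3 x S_3 (6T5, order 18), A_4 x C_2 (6T6, order 24), S_4 (6T8, order 24), S_3 x S_3 (6T9, order 36), S_4 x C_2 (6T11, order 48), (S_3 x S_3) : C_2 (6T13, order 72), PGL(2,5) (6T14, order 120), S_6 (6T16, order 720). By Dedekind's theorem, for a prime p not dividing disc(f) the degrees of the irreducible factors of f mod p form the cycle type of an element of G. Factoring f modulo the 17 such primes p <= 71 (skipping 2, 11, 31, which divide the discriminant), each new pattern first appears at: mod 3: f = (x)(x + 1)(x^4 + 2x^3 + x + 1), pattern 4+1+1; mod 5: f = (x^3 + 2x^2 + x + 4)(x^3 + 4x^2 + 4x + 4), pattern 3+3; mod 7: f = (x^6 + 6x^5 + 2x^4 + 2x^3 + 5x^2 + 6x + 2), pattern 6; mod 13: f = (x^2 + 11)(x^4 + 6x^3 + 12x^2 + 8x + 4), pattern 4+2; mod 37: f = (x + 15)(x + 35)(x^2 + 33x + 26)(x^2 + 34x + 32), pattern 2+2+1+1; mod 47: f = (x + 8)(x + 9)(x + 35)(x + 45)(x^2 + 3x + 15), pattern 2+1+1+1+1; mod 67: f = (x^2 + 17x + 37)(x^2 + 18x + 30)(x^2 + 38x + 62), pattern 2+2+2. No other pattern occurs in this range, so the set of observed cycle types is {4+1+1, 3+3, 6, 4+2, 2+2+1+1, 2+1+1+1+1, 2+2+2}. The candidates containing elements of all these cycle types are S_4 x C_2 (6T11) of order 48, S_6 (6T16) of order 720; the others are excluded. The observed types are precisely the cycle types that occur in S_4 x C_2 (6T11) (apart from the identity). Each of the other remaining candidates has further cycle types, and by the Chebotarev density theorem the matching factorization patterns would occur for a proportion of primes equal to their share of the group: S_6 (6T16) additionally contains elements of type 5+1, 3+2+1, 3+1+1+1 (304 of its 720 elements, about 42% of primes). None of the 17 primes tested shows any such pattern (for each of these groups the chance of that is below 10^-4), which rules them out. Hence G = S_4 x C_2 (6T11), of order 48. The Galois group S_4 x C_2 (6T11) has order 48, so the splitting field has degree 48 over Q.

48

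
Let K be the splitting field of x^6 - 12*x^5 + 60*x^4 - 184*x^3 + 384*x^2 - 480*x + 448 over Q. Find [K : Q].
18

The degree of the splitting field over Q equals the order of the Galois group, so first determine the group. The polynomial f is an irreducible sextic over Q, so G = Gal(f/Q) is one of the 16 transitive subgroups 6T1, ..., 6T16 of S_6. The discriminant of f is -190210142896128, which is not a perfect square, so G is not contained in A_6. The transitive groups of degree 6 not contained in A_6 are: C_6 (6T1, order 6), S_3 (6T2, order 6), D_6 (6T3, order 12), C_3 x S_3 (6T5, order 18), A_4 x C_2 (6T6, order 24), S_4 (6T8, order 24), S_3 x S_3 (6T9, order 36), S_4 x C_2 (6T11, order 48), (S_3 x S_3) : C_2 (6T13, order 72), PGL(2,5) (6T14, order 120), S_6 (6T16, order 720). By Dedekind's theorem, for a prime p not dividing disc(f) the degrees of the irreducible factors of f mod p form the cycle type of an element of G. Factoring f modulo the 33 such primes p <= 149 (skipping 2, 3, which divide the discriminant), each new pattern first appears at: mod 5: f = (x^6 + 3x^5 + x^3 + 4x^2 + 3), pattern 6; mod 7: f = (x)(x + 2)(x + 6)(x^3 + x^2 + 5x + 2), pattern 3+1+1+1; mod 17: f = (x^2 + 3x + 1)(x^2 + 4x + 16)(x^2 + 15x + 11), pattern 2+2+2; mod 19: f = (x^3 + 13x^2 + 12x + 2)(x^3 + 13x^2 + 12x + 15), pattern 3+3; mod 73: f = (x + 24)(x + 40)(x + 42)(x + 56)(x + 58)(x + 60), pattern 1+1+1+1+1+1. No other pattern occurs in this range, so the set of observed cycle types is {6, 3+1+1+1, 2+2+2, 3+3, 1+1+1+1+1+1}. The candidates containing elements of all these cycle types are C_3 x S_3 (6T5) of order 18, S_3 x S_3 (6T9) of order 36, (S_3 x S_3) : C_2 (6T13) of order 72, S_6 (6T16) of order 720; the others are excluded. The observed types are precisely the cycle types that occur in C_3 x S_3 (6T5). Each of the other remaining candidates has further cycle types, and by the Chebotarev density theorem the matching factorization patterns would occur for a proportion of primes equal to their share of the group: S_3 x S_3 (6T9) additionally contains elements of type 2+2+1+1 (9 of its 36 elements, about 25% of primes); (S_3 x S_3) : C_2 (6T13) additionally contains elements of type 4+2, 3+2+1, 2+2+1+1, 2+1+1+1+1 (45 of its 72 elements, about 62% of primes); S_6 (6T16) additionally contains elements of type 5+1, 4+2, 4+1+1, 3+2+1, 2+2+1+1, 2+1+1+1+1 (504 of its 720 elements, about 70% of primes). None of the 33 primes tested shows any such pattern (for each of these groups the chance of that is below 10^-4), which rules them out. Hence G = C_3 x S_3 (6T5), of order 18. The Galois group C_3 x S_3 (6T5) has order 18, so the splitting field has degree 18 over Q.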